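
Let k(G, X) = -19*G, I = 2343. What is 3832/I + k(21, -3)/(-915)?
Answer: 1480379/714615 ≈ 2.0716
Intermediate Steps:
3832/I + k(21, -3)/(-915) = 3832/2343 - 19*21/(-915) = 3832*(1/2343) - 399*(-1/915) = 3832/2343 + 133/305 = 1480379/714615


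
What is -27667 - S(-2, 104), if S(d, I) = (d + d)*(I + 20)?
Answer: -27171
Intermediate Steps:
S(d, I) = 2*d*(20 + I) (S(d, I) = (2*d)*(20 + I) = 2*d*(20 + I))
-27667 - S(-2, 104) = -27667 - 2*(-2)*(20 + 104) = -27667 - 2*(-2)*124 = -27667 - 1*(-496) = -27667 + 496 = -27171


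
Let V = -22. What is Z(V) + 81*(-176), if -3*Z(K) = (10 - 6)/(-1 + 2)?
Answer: -42772/3 ≈ -14257.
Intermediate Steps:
Z(K) = -4/3 (Z(K) = -(10 - 6)/(3*(-1 + 2)) = -4/(3*1) = -4/3)
Z(V) + 81*(-176) = -4/3 + 81*(-176) = -4/3 - 14256 = -42772/3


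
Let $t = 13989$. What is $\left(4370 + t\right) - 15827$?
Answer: $2532$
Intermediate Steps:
$\left(4370 + t\right) - 15827 = \left(4370 + 13989\right) - 15827 = 18359 - 15827 = 2532$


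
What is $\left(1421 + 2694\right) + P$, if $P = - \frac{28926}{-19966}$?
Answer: $\frac{41094508}{9983} \approx 4116.4$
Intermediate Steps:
$P = \frac{14463}{9983}$ ($P = \left(-28926\right) \left(- \frac{1}{19966}\right) = \frac{14463}{9983} \approx 1.4488$)
$\left(1421 + 2694\right) + P = \left(1421 + 2694\right) + \frac{14463}{9983} = 4115 + \frac{14463}{9983} = \frac{41094508}{9983}$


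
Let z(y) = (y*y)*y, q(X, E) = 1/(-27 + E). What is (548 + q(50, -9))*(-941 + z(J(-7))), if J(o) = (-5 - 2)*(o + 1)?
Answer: 1442970869/36 ≈ 4.0082e+7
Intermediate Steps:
J(o) = -7 - 7*o (J(o) = -7*(1 + o) = -7 - 7*o)
z(y) = y³ (z(y) = y²*y = y³)
(548 + q(50, -9))*(-941 + z(J(-7))) = (548 + 1/(-27 - 9))*(-941 + (-7 - 7*(-7))³) = (548 + 1/(-36))*(-941 + (-7 + 49)³) = (548 - 1/36)*(-941 + 42³) = 19727*(-941 + 74088)/36 = (19727/36)*73147 = 1442970869/36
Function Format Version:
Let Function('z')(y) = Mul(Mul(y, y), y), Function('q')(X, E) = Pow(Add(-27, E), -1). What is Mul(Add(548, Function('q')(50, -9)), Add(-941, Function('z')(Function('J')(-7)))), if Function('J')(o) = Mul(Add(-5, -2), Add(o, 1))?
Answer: Rational(1442970869, 36) ≈ 4.0082e+7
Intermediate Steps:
Function('J')(o) = Add(-7, Mul(-7, o)) (Function('J')(o) = Mul(-7, Add(1, o)) = Add(-7, Mul(-7, o)))
Function('z')(y) = Pow(y, 3) (Function('z')(y) = Mul(Pow(y, 2), y) = Pow(y, 3))
Mul(Add(548, Function('q')(50, -9)), Add(-941, Function('z')(Function('J')(-7)))) = Mul(Add(548, Pow(Add(-27, -9), -1)), Add(-941, Pow(Add(-7, Mul(-7, -7)), 3))) = Mul(Add(548, Pow(-36, -1)), Add(-941, Pow(Add(-7, 49), 3))) = Mul(Add(548, Rational(-1, 36)), Add(-941, Pow(42, 3))) = Mul(Rational(19727, 36), Add(-941, 74088)) = Mul(Rational(19727, 36), 73147) = Rational(1442970869, 36)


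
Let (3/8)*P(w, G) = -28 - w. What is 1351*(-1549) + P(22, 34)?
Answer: -6278497/3 ≈ -2.0928e+6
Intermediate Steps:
P(w, G) = -224/3 - 8*w/3 (P(w, G) = 8*(-28 - w)/3 = -224/3 - 8*w/3)
1351*(-1549) + P(22, 34) = 1351*(-1549) + (-224/3 - 8/3*22) = -2092699 + (-224/3 - 176/3) = -2092699 - 400/3 = -6278497/3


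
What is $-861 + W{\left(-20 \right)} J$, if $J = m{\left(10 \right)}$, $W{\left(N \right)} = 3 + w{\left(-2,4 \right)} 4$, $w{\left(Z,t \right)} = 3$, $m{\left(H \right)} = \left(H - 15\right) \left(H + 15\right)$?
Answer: $-2736$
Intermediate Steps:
$m{\left(H \right)} = \left(-15 + H\right) \left(15 + H\right)$
$W{\left(N \right)} = 15$ ($W{\left(N \right)} = 3 + 3 \cdot 4 = 3 + 12 = 15$)
$J = -125$ ($J = -225 + 10^{2} = -225 + 100 = -125$)
$-861 + W{\left(-20 \right)} J = -861 + 15 \left(-125\right) = -861 - 1875 = -2736$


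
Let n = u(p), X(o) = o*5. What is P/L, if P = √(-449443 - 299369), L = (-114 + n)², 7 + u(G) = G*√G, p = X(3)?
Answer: 5445*I*√312005/31730689 + 9008*I*√187203/31730689 ≈ 0.21868*I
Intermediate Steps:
X(o) = 5*o
p = 15 (p = 5*3 = 15)
u(G) = -7 + G^(3/2) (u(G) = -7 + G*√G = -7 + G^(3/2))
n = -7 + 15*√15 (n = -7 + 15^(3/2) = -7 + 15*√15 ≈ 51.095)
L = (-121 + 15*√15)² (L = (-114 + (-7 + 15*√15))² = (-121 + 15*√15)² ≈ 3957.1)
P = 2*I*√187203 (P = √(-748812) = 2*I*√187203 ≈ 865.34*I)
P/L = (2*I*√187203)/(18016 - 3630*√15) = 2*I*√187203/(18016 - 3630*√15)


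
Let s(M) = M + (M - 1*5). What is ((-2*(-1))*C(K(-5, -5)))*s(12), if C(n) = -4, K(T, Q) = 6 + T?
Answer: -152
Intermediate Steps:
s(M) = -5 + 2*M (s(M) = M + (M - 5) = M + (-5 + M) = -5 + 2*M)
((-2*(-1))*C(K(-5, -5)))*s(12) = (-2*(-1)*(-4))*(-5 + 2*12) = (2*(-4))*(-5 + 24) = -8*19 = -152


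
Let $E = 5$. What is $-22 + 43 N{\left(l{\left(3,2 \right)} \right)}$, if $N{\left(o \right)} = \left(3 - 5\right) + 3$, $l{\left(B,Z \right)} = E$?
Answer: $21$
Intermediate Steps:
$l{\left(B,Z \right)} = 5$
$N{\left(o \right)} = 1$ ($N{\left(o \right)} = -2 + 3 = 1$)
$-22 + 43 N{\left(l{\left(3,2 \right)} \right)} = -22 + 43 \cdot 1 = -22 + 43 = 21$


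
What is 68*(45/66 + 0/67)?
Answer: 510/11 ≈ 46.364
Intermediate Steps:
68*(45/66 + 0/67) = 68*(45*(1/66) + 0*(1/67)) = 68*(15/22 + 0) = 68*(15/22) = 510/11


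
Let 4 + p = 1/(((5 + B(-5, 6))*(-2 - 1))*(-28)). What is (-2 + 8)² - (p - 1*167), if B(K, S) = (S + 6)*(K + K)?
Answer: 1999621/9660 ≈ 207.00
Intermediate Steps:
B(K, S) = 2*K*(6 + S) (B(K, S) = (6 + S)*(2*K) = 2*K*(6 + S))
p = -38641/9660 (p = -4 + 1/(((5 + 2*(-5)*(6 + 6))*(-2 - 1))*(-28)) = -4 + 1/(((5 + 2*(-5)*12)*(-3))*(-28)) = -4 + 1/(((5 - 120)*(-3))*(-28)) = -4 + 1/(-115*(-3)*(-28)) = -4 + 1/(345*(-28)) = -4 + 1/(-9660) = -4 - 1/9660 = -38641/9660 ≈ -4.0001)
(-2 + 8)² - (p - 1*167) = (-2 + 8)² - (-38641/9660 - 1*167) = 6² - (-38641/9660 - 167) = 36 - 1*(-1651861/9660) = 36 + 1651861/9660 = 1999621/9660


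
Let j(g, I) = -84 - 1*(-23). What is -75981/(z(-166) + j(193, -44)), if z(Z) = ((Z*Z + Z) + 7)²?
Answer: -25327/250198516 ≈ -0.00010123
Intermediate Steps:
j(g, I) = -61 (j(g, I) = -84 + 23 = -61)
z(Z) = (7 + Z + Z²)² (z(Z) = ((Z² + Z) + 7)² = ((Z + Z²) + 7)² = (7 + Z + Z²)²)
-75981/(z(-166) + j(193, -44)) = -75981/((7 - 166 + (-166)²)² - 61) = -75981/((7 - 166 + 27556)² - 61) = -75981/(27397² - 61) = -75981/(750595609 - 61) = -75981/750595548 = -75981*1/750595548 = -25327/250198516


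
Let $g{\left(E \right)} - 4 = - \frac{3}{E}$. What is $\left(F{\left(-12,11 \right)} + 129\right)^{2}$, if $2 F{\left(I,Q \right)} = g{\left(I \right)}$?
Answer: $\frac{1100401}{64} \approx 17194.0$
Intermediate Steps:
$g{\left(E \right)} = 4 - \frac{3}{E}$
$F{\left(I,Q \right)} = 2 - \frac{3}{2 I}$ ($F{\left(I,Q \right)} = \frac{4 - \frac{3}{I}}{2} = 2 - \frac{3}{2 I}$)
$\left(F{\left(-12,11 \right)} + 129\right)^{2} = \left(\left(2 - \frac{3}{2 \left(-12\right)}\right) + 129\right)^{2} = \left(\left(2 - - \frac{1}{8}\right) + 129\right)^{2} = \left(\left(2 + \frac{1}{8}\right) + 129\right)^{2} = \left(\frac{17}{8} + 129\right)^{2} = \left(\frac{1049}{8}\right)^{2} = \frac{1100401}{64}$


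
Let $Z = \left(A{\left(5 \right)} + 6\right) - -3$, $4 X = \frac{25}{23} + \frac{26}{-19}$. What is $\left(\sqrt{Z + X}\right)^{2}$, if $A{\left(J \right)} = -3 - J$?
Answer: $\frac{1625}{1748} \approx 0.92963$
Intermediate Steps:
$X = - \frac{123}{1748}$ ($X = \frac{\frac{25}{23} + \frac{26}{-19}}{4} = \frac{25 \cdot \frac{1}{23} + 26 \left(- \frac{1}{19}\right)}{4} = \frac{\frac{25}{23} - \frac{26}{19}}{4} = \frac{1}{4} \left(- \frac{123}{437}\right) = - \frac{123}{1748} \approx -0.070366$)
$Z = 1$ ($Z = \left(\left(-3 - 5\right) + 6\right) - -3 = \left(\left(-3 - 5\right) + 6\right) + 3 = \left(-8 + 6\right) + 3 = -2 + 3 = 1$)
$\left(\sqrt{Z + X}\right)^{2} = \left(\sqrt{1 - \frac{123}{1748}}\right)^{2} = \left(\sqrt{\frac{1625}{1748}}\right)^{2} = \left(\frac{5 \sqrt{28405}}{874}\right)^{2} = \frac{1625}{1748}$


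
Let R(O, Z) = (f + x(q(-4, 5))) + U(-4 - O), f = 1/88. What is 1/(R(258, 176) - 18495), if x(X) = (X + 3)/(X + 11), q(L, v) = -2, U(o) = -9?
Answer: -792/14655071 ≈ -5.4043e-5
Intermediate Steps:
x(X) = (3 + X)/(11 + X)
f = 1/88 ≈ 0.011364
R(O, Z) = -7031/792 (R(O, Z) = (1/88 + (3 - 2)/(11 - 2)) - 9 = (1/88 + 1/9) - 9 = 97/792 - 9 = -7031/792)
1/(R(258, 176) - 18495) = 1/(-7031/792 - 18495) = 1/(-14655071/792) = -792/14655071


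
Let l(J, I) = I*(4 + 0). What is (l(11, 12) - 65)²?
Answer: 289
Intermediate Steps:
l(J, I) = 4*I (l(J, I) = I*4 = 4*I)
(l(11, 12) - 65)² = (4*12 - 65)² = (48 - 65)² = (-17)² = 289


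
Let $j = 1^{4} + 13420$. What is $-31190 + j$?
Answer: $-17769$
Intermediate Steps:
$j = 13421$ ($j = 1 + 13420 = 13421$)
$-31190 + j = -31190 + 13421 = -17769$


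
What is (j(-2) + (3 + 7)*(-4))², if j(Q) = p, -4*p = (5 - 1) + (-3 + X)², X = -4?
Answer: 45369/16 ≈ 2835.6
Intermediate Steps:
p = -53/4 (p = -((5 - 1) + (-3 - 4)²)/4 = -(4 + (-7)²)/4 = -(4 + 49)/4 = -¼*53 = -53/4 ≈ -13.250)
j(Q) = -53/4
(j(-2) + (3 + 7)*(-4))² = (-53/4 + (3 + 7)*(-4))² = (-53/4 + 10*(-4))² = (-53/4 - 40)² = (-213/4)² = 45369/16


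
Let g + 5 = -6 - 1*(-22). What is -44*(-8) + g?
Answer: 363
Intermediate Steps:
g = 11 (g = -5 + (-6 - 1*(-22)) = -5 + (-6 + 22) = -5 + 16 = 11)
-44*(-8) + g = -44*(-8) + 11 = 352 + 11 = 363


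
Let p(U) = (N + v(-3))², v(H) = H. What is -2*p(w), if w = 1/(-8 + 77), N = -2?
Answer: -50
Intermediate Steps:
w = 1/69 ≈ 0.014493
p(U) = 25 (p(U) = (-2 - 3)² = (-5)² = 25)
-2*p(w) = -2*25 = -50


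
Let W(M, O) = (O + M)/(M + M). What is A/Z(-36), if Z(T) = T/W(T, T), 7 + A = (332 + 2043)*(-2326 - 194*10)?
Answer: 10131757/36 ≈ 2.8144e+5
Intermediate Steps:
A = -10131757 (A = -7 + (332 + 2043)*(-2326 - 194*10) = -7 + 2375*(-2326 - 1940) = -7 + 2375*(-4266) = -7 - 10131750 = -10131757)
W(M, O) = (M + O)/(2*M) (W(M, O) = (M + O)/((2*M)) = (M + O)*(1/(2*M)) = (M + O)/(2*M))
Z(T) = T (Z(T) = T/(((T + T)/(2*T))) = T/(((2*T)/(2*T))) = T/1 = T*1 = T)
A/Z(-36) = -10131757/(-36) = -10131757*(-1/36) = 10131757/36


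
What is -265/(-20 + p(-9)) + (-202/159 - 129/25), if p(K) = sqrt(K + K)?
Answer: 5191501/830775 + 795*I*sqrt(2)/418 ≈ 6.249 + 2.6897*I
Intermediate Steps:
p(K) = sqrt(2)*sqrt(K) (p(K) = sqrt(2*K) = sqrt(2)*sqrt(K))
-265/(-20 + p(-9)) + (-202/159 - 129/25) = -265/(-20 + sqrt(2)*sqrt(-9)) + (-202/159 - 129/25) = -265/(-20 + sqrt(2)*(3*I)) + (-202*1/159 - 129*1/25) = -265/(-20 + 3*I*sqrt(2)) + (-202/159 - 129/25) = -265/(-20 + 3*I*sqrt(2)) - 25561/3975 = -25561/3975 - 265/(-20 + 3*I*sqrt(2))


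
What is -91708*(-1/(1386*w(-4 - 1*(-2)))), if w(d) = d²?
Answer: 22927/1386 ≈ 16.542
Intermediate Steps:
-91708*(-1/(1386*w(-4 - 1*(-2)))) = -91708*(-1/(1386*(-4 - 1*(-2))²)) = -91708*(-1/(1386*(-4 + 2)²)) = -91708/(((-2)²*33)*(-42)) = -91708/((4*33)*(-42)) = -91708/(132*(-42)) = -91708/(-5544) = -91708*(-1/5544) = 22927/1386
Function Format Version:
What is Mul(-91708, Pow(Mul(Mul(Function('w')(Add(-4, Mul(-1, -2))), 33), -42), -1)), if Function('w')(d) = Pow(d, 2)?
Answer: Rational(22927, 1386) ≈ 16.542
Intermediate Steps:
Mul(-91708, Pow(Mul(Mul(Function('w')(Add(-4, Mul(-1, -2))), 33), -42), -1)) = Mul(-91708, Pow(Mul(Mul(Pow(Add(-4, Mul(-1, -2)), 2), 33), -42), -1)) = Mul(-91708, Pow(Mul(Mul(Pow(Add(-4, 2), 2), 33), -42), -1)) = Mul(-91708, Pow(Mul(Mul(Pow(-2, 2), 33), -42), -1)) = Mul(-91708, Pow(Mul(Mul(4, 33), -42), -1)) = Mul(-91708, Pow(Mul(132, -42), -1)) = Mul(-91708, Pow(-5544, -1)) = Mul(-91708, Rational(-1, 5544)) = Rational(22927, 1386)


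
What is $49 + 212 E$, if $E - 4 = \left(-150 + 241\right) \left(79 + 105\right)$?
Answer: $3550625$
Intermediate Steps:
$E = 16748$ ($E = 4 + \left(-150 + 241\right) \left(79 + 105\right) = 4 + 91 \cdot 184 = 4 + 16744 = 16748$)
$49 + 212 E = 49 + 212 \cdot 16748 = 49 + 3550576 = 3550625$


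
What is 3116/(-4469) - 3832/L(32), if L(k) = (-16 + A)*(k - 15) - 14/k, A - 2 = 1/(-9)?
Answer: 57516940/3772163 ≈ 15.248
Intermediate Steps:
A = 17/9 (A = 2 + 1/(-9) = 2 - ⅑ = 17/9 ≈ 1.8889)
L(k) = 635/3 - 14/k - 127*k/9 (L(k) = (-16 + 17/9)*(k - 15) - 14/k = -127*(-15 + k)/9 - 14/k = (635/3 - 127*k/9) - 14/k = 635/3 - 14/k - 127*k/9)
3116/(-4469) - 3832/L(32) = 3116/(-4469) - 3832*288/(-126 + 127*32*(15 - 1*32)) = 3116*(-1/4469) - 3832*288/(-126 + 127*32*(15 - 32)) = -76/109 - 3832*288/(-126 + 127*32*(-17)) = -76/109 - 3832*288/(-126 - 69088) = -76/109 - 3832/((⅑)*(1/32)*(-69214)) = -76/109 - 3832/(-34607/144) = -76/109 - 3832*(-144/34607) = -76/109 + 551808/34607 = 57516940/3772163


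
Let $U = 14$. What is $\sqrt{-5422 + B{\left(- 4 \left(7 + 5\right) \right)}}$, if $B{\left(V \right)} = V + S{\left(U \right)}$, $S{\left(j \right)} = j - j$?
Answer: $i \sqrt{5470} \approx 73.959 i$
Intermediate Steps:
$S{\left(j \right)} = 0$
$B{\left(V \right)} = V$ ($B{\left(V \right)} = V + 0 = V$)
$\sqrt{-5422 + B{\left(- 4 \left(7 + 5\right) \right)}} = \sqrt{-5422 - 4 \left(7 + 5\right)} = \sqrt{-5422 - 48} = \sqrt{-5470} = i \sqrt{5470}$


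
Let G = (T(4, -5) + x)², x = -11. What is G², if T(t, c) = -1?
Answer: 20736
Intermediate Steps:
G = 144 (G = (-1 - 11)² = (-12)² = 144)
G² = 144² = 20736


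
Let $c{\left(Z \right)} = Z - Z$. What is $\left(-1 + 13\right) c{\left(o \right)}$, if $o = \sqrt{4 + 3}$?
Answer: $0$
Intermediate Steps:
$o = \sqrt{7} \approx 2.6458$
$c{\left(Z \right)} = 0$
$\left(-1 + 13\right) c{\left(o \right)} = \left(-1 + 13\right) 0 = 12 \cdot 0 = 0$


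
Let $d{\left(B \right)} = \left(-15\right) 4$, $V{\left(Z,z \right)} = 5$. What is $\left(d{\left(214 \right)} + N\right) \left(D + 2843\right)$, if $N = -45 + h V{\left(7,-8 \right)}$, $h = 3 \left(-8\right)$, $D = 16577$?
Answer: $-4369500$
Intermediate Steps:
$h = -24$
$d{\left(B \right)} = -60$
$N = -165$ ($N = -45 - 120 = -165$)
$\left(d{\left(214 \right)} + N\right) \left(D + 2843\right) = \left(-60 - 165\right) \left(16577 + 2843\right) = \left(-225\right) 19420 = -4369500$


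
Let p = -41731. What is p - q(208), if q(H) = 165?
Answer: -41896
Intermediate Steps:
p - q(208) = -41731 - 1*165 = -41731 - 165 = -41896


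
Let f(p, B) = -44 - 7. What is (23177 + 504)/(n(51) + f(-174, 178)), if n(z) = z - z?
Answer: -1393/3 ≈ -464.33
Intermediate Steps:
f(p, B) = -51
n(z) = 0
(23177 + 504)/(n(51) + f(-174, 178)) = (23177 + 504)/(0 - 51) = 23681/(-51) = 23681*(-1/51) = -1393/3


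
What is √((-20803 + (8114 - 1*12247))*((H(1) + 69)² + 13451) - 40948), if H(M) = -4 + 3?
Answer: 2*I*√112689787 ≈ 21231.0*I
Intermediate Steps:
H(M) = -1
√((-20803 + (8114 - 1*12247))*((H(1) + 69)² + 13451) - 40948) = √((-20803 + (8114 - 1*12247))*((-1 + 69)² + 13451) - 40948) = √((-20803 + (8114 - 12247))*(68² + 13451) - 40948) = √((-20803 - 4133)*(4624 + 13451) - 40948) = √(-24936*18075 - 40948) = √(-450718200 - 40948) = √(-450759148) = 2*I*√112689787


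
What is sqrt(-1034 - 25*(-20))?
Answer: I*sqrt(534) ≈ 23.108*I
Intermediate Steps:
sqrt(-1034 - 25*(-20)) = sqrt(-1034 + 500) = sqrt(-534) = I*sqrt(534)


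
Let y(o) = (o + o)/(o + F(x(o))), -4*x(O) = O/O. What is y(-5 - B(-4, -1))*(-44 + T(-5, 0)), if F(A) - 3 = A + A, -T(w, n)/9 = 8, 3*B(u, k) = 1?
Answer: -7424/17 ≈ -436.71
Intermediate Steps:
B(u, k) = 1/3 (B(u, k) = (1/3)*1 = 1/3)
T(w, n) = -72 (T(w, n) = -9*8 = -72)
x(O) = -1/4 (x(O) = -O/(4*O) = -1/4*1 = -1/4)
F(A) = 3 + 2*A (F(A) = 3 + (A + A) = 3 + 2*A)
y(o) = 2*o/(5/2 + o) (y(o) = (o + o)/(o + (3 + 2*(-1/4))) = (2*o)/(o + (3 - 1/2)) = (2*o)/(o + 5/2) = (2*o)/(5/2 + o) = 2*o/(5/2 + o))
y(-5 - B(-4, -1))*(-44 + T(-5, 0)) = (4*(-5 - 1*1/3)/(5 + 2*(-5 - 1*1/3)))*(-44 - 72) = (4*(-5 - 1/3)/(5 + 2*(-5 - 1/3)))*(-116) = (4*(-16/3)/(5 + 2*(-16/3)))*(-116) = (4*(-16/3)/(5 - 32/3))*(-116) = (4*(-16/3)/(-17/3))*(-116) = (4*(-16/3)*(-3/17))*(-116) = (64/17)*(-116) = -7424/17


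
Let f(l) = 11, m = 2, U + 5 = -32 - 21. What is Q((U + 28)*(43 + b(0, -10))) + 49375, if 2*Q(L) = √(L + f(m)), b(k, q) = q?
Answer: 49375 + I*√979/2 ≈ 49375.0 + 15.644*I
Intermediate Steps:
U = -58 (U = -5 + (-32 - 21) = -5 - 53 = -58)
Q(L) = √(11 + L)/2 (Q(L) = √(L + 11)/2 = √(11 + L)/2)
Q((U + 28)*(43 + b(0, -10))) + 49375 = √(11 + (-58 + 28)*(43 - 10))/2 + 49375 = √(11 - 30*33)/2 + 49375 = √(11 - 990)/2 + 49375 = √(-979)/2 + 49375 = (I*√979)/2 + 49375 = I*√979/2 + 49375 = 49375 + I*√979/2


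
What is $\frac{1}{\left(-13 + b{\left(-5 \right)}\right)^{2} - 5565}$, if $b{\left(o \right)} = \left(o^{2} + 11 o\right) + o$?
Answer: $- \frac{1}{3261} \approx -0.00030665$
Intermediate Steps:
$b{\left(o \right)} = o^{2} + 12 o$
$\frac{1}{\left(-13 + b{\left(-5 \right)}\right)^{2} - 5565} = \frac{1}{\left(-13 - 5 \left(12 - 5\right)\right)^{2} - 5565} = \frac{1}{\left(-13 - 35\right)^{2} - 5565} = \frac{1}{\left(-48\right)^{2} - 5565} = \frac{1}{2304 - 5565} = \frac{1}{-3261} = - \frac{1}{3261}$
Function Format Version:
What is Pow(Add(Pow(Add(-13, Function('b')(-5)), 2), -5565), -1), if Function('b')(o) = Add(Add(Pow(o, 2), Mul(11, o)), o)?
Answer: Rational(-1, 3261) ≈ -0.00030665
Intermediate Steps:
Function('b')(o) = Add(Pow(o, 2), Mul(12, o))
Pow(Add(Pow(Add(-13, Function('b')(-5)), 2), -5565), -1) = Pow(Add(Pow(Add(-13, Mul(-5, Add(12, -5))), 2), -5565), -1) = Pow(Add(Pow(Add(-13, Mul(-5, 7)), 2), -5565), -1) = Pow(Add(Pow(Add(-13, -35), 2), -5565), -1) = Pow(Add(Pow(-48, 2), -5565), -1) = Pow(Add(2304, -5565), -1) = Pow(-3261, -1) = Rational(-1, 3261)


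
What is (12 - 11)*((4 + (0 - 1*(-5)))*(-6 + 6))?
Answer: 0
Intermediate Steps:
(12 - 11)*((4 + (0 - 1*(-5)))*(-6 + 6)) = 1*((4 + (0 + 5))*0) = 1*((4 + 5)*0) = 1*(9*0) = 1*0 = 0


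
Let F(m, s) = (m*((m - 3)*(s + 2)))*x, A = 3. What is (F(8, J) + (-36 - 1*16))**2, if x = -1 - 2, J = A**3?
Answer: 12475024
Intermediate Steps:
J = 27 (J = 3**3 = 27)
x = -3
F(m, s) = -3*m*(-3 + m)*(2 + s) (F(m, s) = (m*((m - 3)*(s + 2)))*(-3) = (m*((-3 + m)*(2 + s)))*(-3) = (m*(-3 + m)*(2 + s))*(-3) = -3*m*(-3 + m)*(2 + s))
(F(8, J) + (-36 - 1*16))**2 = (3*8*(6 - 2*8 + 3*27 - 1*8*27) + (-36 - 1*16))**2 = (3*8*(6 - 16 + 81 - 216) + (-36 - 16))**2 = (3*8*(-145) - 52)**2 = (-3480 - 52)**2 = (-3532)**2 = 12475024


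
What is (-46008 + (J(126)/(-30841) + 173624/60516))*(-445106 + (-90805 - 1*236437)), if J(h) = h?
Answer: 16578987732361214560/466593489 ≈ 3.5532e+10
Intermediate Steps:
(-46008 + (J(126)/(-30841) + 173624/60516))*(-445106 + (-90805 - 1*236437)) = (-46008 + (126/(-30841) + 173624/60516))*(-445106 + (-90805 - 1*236437)) = (-46008 + (126*(-1/30841) + 173624*(1/60516)))*(-445106 + (-90805 - 236437)) = (-46008 + (-126/30841 + 43406/15129))*(-445106 - 327242) = (-46008 + 1336778192/466593489)*(-772348) = -21465696463720/466593489*(-772348) = 16578987732361214560/466593489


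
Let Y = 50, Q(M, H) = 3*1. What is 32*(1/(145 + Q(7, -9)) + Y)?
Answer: 59208/37 ≈ 1600.2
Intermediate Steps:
Q(M, H) = 3
32*(1/(145 + Q(7, -9)) + Y) = 32*(1/(145 + 3) + 50) = 32*(1/148 + 50) = 32*(7401/148) = 59208/37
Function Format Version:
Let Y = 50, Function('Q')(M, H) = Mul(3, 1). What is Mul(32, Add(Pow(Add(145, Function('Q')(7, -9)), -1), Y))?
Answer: Rational(59208, 37) ≈ 1600.2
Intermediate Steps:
Function('Q')(M, H) = 3
Mul(32, Add(Pow(Add(145, Function('Q')(7, -9)), -1), Y)) = Mul(32, Add(Pow(Add(145, 3), -1), 50)) = Mul(32, Add(Pow(148, -1), 50)) = Mul(32, Add(Rational(1, 148), 50)) = Mul(32, Rational(7401, 148)) = Rational(59208, 37)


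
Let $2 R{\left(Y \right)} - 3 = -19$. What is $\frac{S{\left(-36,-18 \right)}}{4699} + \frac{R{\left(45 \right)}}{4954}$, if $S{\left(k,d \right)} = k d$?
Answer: $\frac{1586300}{11639423} \approx 0.13629$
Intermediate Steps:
$R{\left(Y \right)} = -8$ ($R{\left(Y \right)} = \frac{3}{2} + \frac{1}{2} \left(-19\right) = \frac{3}{2} - \frac{19}{2} = -8$)
$S{\left(k,d \right)} = d k$
$\frac{S{\left(-36,-18 \right)}}{4699} + \frac{R{\left(45 \right)}}{4954} = \frac{\left(-18\right) \left(-36\right)}{4699} - \frac{8}{4954} = 648 \cdot \frac{1}{4699} - \frac{4}{2477} = \frac{648}{4699} - \frac{4}{2477} = \frac{1586300}{11639423}$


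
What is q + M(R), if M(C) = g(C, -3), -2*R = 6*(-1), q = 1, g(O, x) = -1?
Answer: 0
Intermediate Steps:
R = 3 (R = -3*(-1) = -1/2*(-6) = 3)
M(C) = -1
q + M(R) = 1 - 1 = 0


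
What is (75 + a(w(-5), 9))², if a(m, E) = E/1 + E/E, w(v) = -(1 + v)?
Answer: 7225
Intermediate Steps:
w(v) = -1 - v
a(m, E) = 1 + E (a(m, E) = E*1 + 1 = E + 1 = 1 + E)
(75 + a(w(-5), 9))² = (75 + (1 + 9))² = (75 + 10)² = 85² = 7225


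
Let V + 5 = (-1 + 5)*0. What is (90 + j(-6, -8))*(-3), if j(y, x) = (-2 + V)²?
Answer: -417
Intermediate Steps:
V = -5 (V = -5 + (-1 + 5)*0 = -5 + 4*0 = -5 + 0 = -5)
j(y, x) = 49 (j(y, x) = (-2 - 5)² = (-7)² = 49)
(90 + j(-6, -8))*(-3) = (90 + 49)*(-3) = 139*(-3) = -417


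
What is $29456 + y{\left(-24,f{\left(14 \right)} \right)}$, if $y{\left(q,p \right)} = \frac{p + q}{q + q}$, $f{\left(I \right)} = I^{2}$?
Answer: $\frac{353429}{12} \approx 29452.0$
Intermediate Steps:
$y{\left(q,p \right)} = \frac{p + q}{2 q}$
$29456 + y{\left(-24,f{\left(14 \right)} \right)} = 29456 + \frac{14^{2} - 24}{2 \left(-24\right)} = 29456 + \frac{1}{2} \left(- \frac{1}{24}\right) \left(196 - 24\right) = 29456 + \frac{1}{2} \left(- \frac{1}{24}\right) 172 = 29456 - \frac{43}{12} = \frac{353429}{12}$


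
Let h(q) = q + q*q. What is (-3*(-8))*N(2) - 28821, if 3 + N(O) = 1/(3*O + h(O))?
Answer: -28891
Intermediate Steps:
h(q) = q + q**2
N(O) = -3 + 1/(3*O + O*(1 + O))
(-3*(-8))*N(2) - 28821 = (-3*(-8))*((1 - 12*2 - 3*2**2)/(2*(4 + 2))) - 28821 = 24*((1/2)*(1 - 24 - 3*4)/6) - 28821 = 24*((1/2)*(1/6)*(1 - 24 - 12)) - 28821 = 24*((1/2)*(1/6)*(-35)) - 28821 = 24*(-35/12) - 28821 = -70 - 28821 = -28891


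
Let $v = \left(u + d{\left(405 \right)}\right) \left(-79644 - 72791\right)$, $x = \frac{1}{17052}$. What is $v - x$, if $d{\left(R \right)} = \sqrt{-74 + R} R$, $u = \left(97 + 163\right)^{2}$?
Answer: $- \frac{175714141512001}{17052} - 61736175 \sqrt{331} \approx -1.1428 \cdot 10^{10}$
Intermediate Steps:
$u = 67600$ ($u = 260^{2} = 67600$)
$d{\left(R \right)} = R \sqrt{-74 + R}$
$x = \frac{1}{17052} \approx 5.8644 \cdot 10^{-5}$
$v = -10304606000 - 61736175 \sqrt{331}$ ($v = \left(67600 + 405 \sqrt{-74 + 405}\right) \left(-79644 - 72791\right) = \left(67600 + 405 \sqrt{331}\right) \left(-152435\right) = -10304606000 - 61736175 \sqrt{331} \approx -1.1428 \cdot 10^{10}$)
$v - x = \left(-10304606000 - 61736175 \sqrt{331}\right) - \frac{1}{17052} = - \frac{175714141512001}{17052} - 61736175 \sqrt{331}$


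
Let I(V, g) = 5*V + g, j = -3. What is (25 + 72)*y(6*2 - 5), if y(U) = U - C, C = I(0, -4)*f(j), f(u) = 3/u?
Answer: 291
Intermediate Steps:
I(V, g) = g + 5*V
C = 4 (C = (-4 + 5*0)*(3/(-3)) = (-4 + 0)*(3*(-⅓)) = -4*(-1) = 4)
y(U) = -4 + U (y(U) = U - 1*4 = U - 4 = -4 + U)
(25 + 72)*y(6*2 - 5) = (25 + 72)*(-4 + (6*2 - 5)) = 97*(-4 + (12 - 5)) = 97*(-4 + 7) = 97*3 = 291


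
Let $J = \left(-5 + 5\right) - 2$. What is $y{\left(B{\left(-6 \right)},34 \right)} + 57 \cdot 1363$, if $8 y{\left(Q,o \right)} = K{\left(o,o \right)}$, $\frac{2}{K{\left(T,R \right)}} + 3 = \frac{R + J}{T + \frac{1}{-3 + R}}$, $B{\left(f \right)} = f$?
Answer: $\frac{675289117}{8692} \approx 77691.0$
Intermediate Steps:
$J = -2$ ($J = 0 - 2 = -2$)
$K{\left(T,R \right)} = \frac{2}{-3 + \frac{-2 + R}{T + \frac{1}{-3 + R}}}$ ($K{\left(T,R \right)} = \frac{2}{-3 + \frac{R - 2}{T + \frac{1}{-3 + R}}} = \frac{2}{-3 + \frac{-2 + R}{T + \frac{1}{-3 + R}}}$)
$y{\left(Q,o \right)} = \frac{1 + o^{2} - 3 o}{4 \left(3 - 2 o^{2} + 4 o\right)}$ ($y{\left(Q,o \right)} = \frac{2 \frac{1}{3 + o^{2} - 5 o + 9 o - 3 o o} \left(1 - 3 o + o o\right)}{8} = \frac{2 \frac{1}{3 + o^{2} - 5 o + 9 o - 3 o^{2}} \left(1 - 3 o + o^{2}\right)}{8} = \frac{2 \frac{1}{3 - 2 o^{2} + 4 o} \left(1 + o^{2} - 3 o\right)}{8} = \frac{1 + o^{2} - 3 o}{4 \left(3 - 2 o^{2} + 4 o\right)}$)
$y{\left(B{\left(-6 \right)},34 \right)} + 57 \cdot 1363 = \frac{1 + 34^{2} - 102}{4 \left(3 - 2 \cdot 34^{2} + 4 \cdot 34\right)} + 57 \cdot 1363 = \frac{1 + 1156 - 102}{4 \left(3 - 2312 + 136\right)} + 77691 = \frac{1}{4} \frac{1}{3 - 2312 + 136} \cdot 1055 + 77691 = \frac{1}{4} \frac{1}{-2173} \cdot 1055 + 77691 = \frac{1}{4} \left(- \frac{1}{2173}\right) 1055 + 77691 = - \frac{1055}{8692} + 77691 = \frac{675289117}{8692}$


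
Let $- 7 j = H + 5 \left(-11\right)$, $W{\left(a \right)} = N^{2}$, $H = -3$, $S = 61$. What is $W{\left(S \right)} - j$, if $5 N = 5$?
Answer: $- \frac{51}{7} \approx -7.2857$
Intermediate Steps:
$N = 1$ ($N = \frac{1}{5} \cdot 5 = 1$)
$W{\left(a \right)} = 1$ ($W{\left(a \right)} = 1^{2} = 1$)
$j = \frac{58}{7}$ ($j = - \frac{-3 + 5 \left(-11\right)}{7} = - \frac{-3 - 55}{7} = \left(- \frac{1}{7}\right) \left(-58\right) = \frac{58}{7} \approx 8.2857$)
$W{\left(S \right)} - j = 1 - \frac{58}{7} = - \frac{51}{7}$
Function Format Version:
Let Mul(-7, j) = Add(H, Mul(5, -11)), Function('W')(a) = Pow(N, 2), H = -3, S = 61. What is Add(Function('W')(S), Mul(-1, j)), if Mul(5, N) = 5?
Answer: Rational(-51, 7) ≈ -7.2857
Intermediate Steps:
N = 1 (N = Mul(Rational(1, 5), 5) = 1)
Function('W')(a) = 1 (Function('W')(a) = Pow(1, 2) = 1)
j = Rational(58, 7) (j = Mul(Rational(-1, 7), Add(-3, Mul(5, -11))) = Mul(Rational(-1, 7), Add(-3, -55)) = Mul(Rational(-1, 7), -58) = Rational(58, 7) ≈ 8.2857)
Add(Function('W')(S), Mul(-1, j)) = Add(1, Mul(-1, Rational(58, 7))) = Add(1, Rational(-58, 7)) = Rational(-51, 7)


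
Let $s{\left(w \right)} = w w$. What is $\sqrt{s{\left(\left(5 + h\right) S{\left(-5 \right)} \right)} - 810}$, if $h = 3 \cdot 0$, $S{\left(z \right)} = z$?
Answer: $i \sqrt{185} \approx 13.601 i$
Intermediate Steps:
$h = 0$
$s{\left(w \right)} = w^{2}$
$\sqrt{s{\left(\left(5 + h\right) S{\left(-5 \right)} \right)} - 810} = \sqrt{\left(\left(5 + 0\right) \left(-5\right)\right)^{2} - 810} = \sqrt{\left(5 \left(-5\right)\right)^{2} - 810} = \sqrt{\left(-25\right)^{2} - 810} = \sqrt{625 - 810} = \sqrt{-185} = i \sqrt{185}$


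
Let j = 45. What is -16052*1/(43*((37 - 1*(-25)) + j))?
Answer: -16052/4601 ≈ -3.4888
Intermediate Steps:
-16052*1/(43*((37 - 1*(-25)) + j)) = -16052*1/(43*((37 - 1*(-25)) + 45)) = -16052*1/(43*((37 + 25) + 45)) = -16052*1/(43*(62 + 45)) = -16052/(43*107) = -16052/4601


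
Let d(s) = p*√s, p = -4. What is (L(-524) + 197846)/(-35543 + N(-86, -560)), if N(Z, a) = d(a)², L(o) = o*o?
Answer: -472422/44503 ≈ -10.616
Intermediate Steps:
L(o) = o²
d(s) = -4*√s
N(Z, a) = 16*a (N(Z, a) = (-4*√a)² = 16*a)
(L(-524) + 197846)/(-35543 + N(-86, -560)) = ((-524)² + 197846)/(-35543 + 16*(-560)) = (274576 + 197846)/(-35543 - 8960) = 472422/(-44503) = 472422*(-1/44503) = -472422/44503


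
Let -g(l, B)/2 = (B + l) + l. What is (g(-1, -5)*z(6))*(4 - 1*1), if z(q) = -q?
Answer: -252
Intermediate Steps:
g(l, B) = -4*l - 2*B (g(l, B) = -2*((B + l) + l) = -2*(B + 2*l) = -4*l - 2*B)
(g(-1, -5)*z(6))*(4 - 1*1) = ((-4*(-1) - 2*(-5))*(-1*6))*(4 - 1*1) = ((4 + 10)*(-6))*(4 - 1) = (14*(-6))*3 = -84*3 = -252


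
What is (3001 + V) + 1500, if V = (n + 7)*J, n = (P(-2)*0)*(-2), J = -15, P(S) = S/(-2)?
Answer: 4396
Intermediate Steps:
P(S) = -S/2 (P(S) = S*(-½) = -S/2)
n = 0 (n = (-½*(-2)*0)*(-2) = (1*0)*(-2) = 0*(-2) = 0)
V = -105 (V = (0 + 7)*(-15) = 7*(-15) = -105)
(3001 + V) + 1500 = (3001 - 105) + 1500 = 2896 + 1500 = 4396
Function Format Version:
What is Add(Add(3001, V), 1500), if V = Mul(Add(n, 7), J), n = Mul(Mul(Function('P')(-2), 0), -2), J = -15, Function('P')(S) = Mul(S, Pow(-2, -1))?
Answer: 4396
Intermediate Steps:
Function('P')(S) = Mul(Rational(-1, 2), S) (Function('P')(S) = Mul(S, Rational(-1, 2)) = Mul(Rational(-1, 2), S))
n = 0 (n = Mul(Mul(Mul(Rational(-1, 2), -2), 0), -2) = Mul(Mul(1, 0), -2) = Mul(0, -2) = 0)
V = -105 (V = Mul(Add(0, 7), -15) = Mul(7, -15) = -105)
Add(Add(3001, V), 1500) = Add(Add(3001, -105), 1500) = Add(2896, 1500) = 4396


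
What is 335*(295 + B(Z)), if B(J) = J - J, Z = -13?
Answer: 98825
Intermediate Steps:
B(J) = 0
335*(295 + B(Z)) = 335*(295 + 0) = 335*295 = 98825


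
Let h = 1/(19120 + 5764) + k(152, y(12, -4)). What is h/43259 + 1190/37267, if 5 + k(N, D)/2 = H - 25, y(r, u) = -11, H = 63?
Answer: 1342189048755/40116321379252 ≈ 0.033457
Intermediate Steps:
k(N, D) = 66 (k(N, D) = -10 + 2*(63 - 25) = -10 + 2*38 = -10 + 76 = 66)
h = 1642345/24884 (h = 1/(19120 + 5764) + 66 = 1/24884 + 66 = 1642345/24884 ≈ 66.000)
h/43259 + 1190/37267 = (1642345/24884)/43259 + 1190/37267 = (1642345/24884)*(1/43259) + 1190*(1/37267) = 1642345/1076456956 + 1190/37267 = 1342189048755/40116321379252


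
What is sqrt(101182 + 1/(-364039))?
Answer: 9*sqrt(165544236850343)/364039 ≈ 318.09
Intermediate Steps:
sqrt(101182 + 1/(-364039)) = sqrt(101182 - 1/364039) = sqrt(36834194097/364039) = 9*sqrt(165544236850343)/364039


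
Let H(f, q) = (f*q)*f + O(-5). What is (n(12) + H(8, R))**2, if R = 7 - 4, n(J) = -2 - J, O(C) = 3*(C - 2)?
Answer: 24649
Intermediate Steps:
O(C) = -6 + 3*C (O(C) = 3*(-2 + C) = -6 + 3*C)
R = 3
H(f, q) = -21 + q*f**2 (H(f, q) = (f*q)*f + (-6 + 3*(-5)) = q*f**2 + (-6 - 15) = q*f**2 - 21 = -21 + q*f**2)
(n(12) + H(8, R))**2 = ((-2 - 1*12) + (-21 + 3*8**2))**2 = ((-2 - 12) + (-21 + 3*64))**2 = (-14 + (-21 + 192))**2 = (-14 + 171)**2 = 157**2 = 24649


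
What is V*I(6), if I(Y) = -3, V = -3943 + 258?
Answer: 11055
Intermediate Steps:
V = -3685
V*I(6) = -3685*(-3) = 11055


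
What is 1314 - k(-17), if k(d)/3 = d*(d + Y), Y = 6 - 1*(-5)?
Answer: 1008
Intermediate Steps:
Y = 11 (Y = 6 + 5 = 11)
k(d) = 3*d*(11 + d) (k(d) = 3*(d*(d + 11)) = 3*(d*(11 + d)) = 3*d*(11 + d))
1314 - k(-17) = 1314 - 3*(-17)*(11 - 17) = 1314 - 3*(-17)*(-6) = 1314 - 1*306 = 1314 - 306 = 1008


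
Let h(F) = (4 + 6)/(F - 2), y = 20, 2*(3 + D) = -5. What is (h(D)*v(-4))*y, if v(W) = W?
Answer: 320/3 ≈ 106.67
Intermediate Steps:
D = -11/2 (D = -3 + (1/2)*(-5) = -3 - 5/2 = -11/2 ≈ -5.5000)
h(F) = 10/(-2 + F)
(h(D)*v(-4))*y = ((10/(-2 - 11/2))*(-4))*20 = ((10/(-15/2))*(-4))*20 = ((10*(-2/15))*(-4))*20 = -4/3*(-4)*20 = (16/3)*20 = 320/3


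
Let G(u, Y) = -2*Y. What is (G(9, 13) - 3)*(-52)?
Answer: 1508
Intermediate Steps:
(G(9, 13) - 3)*(-52) = (-2*13 - 3)*(-52) = (-26 - 3)*(-52) = -29*(-52) = 1508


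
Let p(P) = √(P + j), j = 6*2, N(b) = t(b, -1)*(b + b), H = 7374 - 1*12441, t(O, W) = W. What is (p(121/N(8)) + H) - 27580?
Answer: -32647 + √71/4 ≈ -32645.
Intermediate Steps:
H = -5067 (H = 7374 - 12441 = -5067)
N(b) = -2*b (N(b) = -(b + b) = -2*b)
j = 12
p(P) = √(12 + P) (p(P) = √(P + 12) = √(12 + P))
(p(121/N(8)) + H) - 27580 = (√(12 + 121/((-2*8))) - 5067) - 27580 = (√(12 + 121/(-16)) - 5067) - 27580 = (√(12 + 121*(-1/16)) - 5067) - 27580 = (√(12 - 121/16) - 5067) - 27580 = (√(71/16) - 5067) - 27580 = (√71/4 - 5067) - 27580 = (-5067 + √71/4) - 27580 = -32647 + √71/4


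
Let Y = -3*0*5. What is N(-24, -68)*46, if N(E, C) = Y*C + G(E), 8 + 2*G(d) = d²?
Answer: 13064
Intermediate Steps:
Y = 0 (Y = 0*5 = 0)
G(d) = -4 + d²/2
N(E, C) = -4 + E²/2 (N(E, C) = 0*C + (-4 + E²/2) = 0 + (-4 + E²/2) = -4 + E²/2)
N(-24, -68)*46 = (-4 + (½)*(-24)²)*46 = (-4 + (½)*576)*46 = (-4 + 288)*46 = 284*46 = 13064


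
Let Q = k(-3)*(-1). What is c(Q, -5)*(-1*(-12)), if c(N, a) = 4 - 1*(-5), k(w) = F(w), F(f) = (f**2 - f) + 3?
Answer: 108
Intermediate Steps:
F(f) = 3 + f**2 - f
k(w) = 3 + w**2 - w
Q = -15 (Q = (3 + (-3)**2 - 1*(-3))*(-1) = (3 + 9 + 3)*(-1) = 15*(-1) = -15)
c(N, a) = 9 (c(N, a) = 4 + 5 = 9)
c(Q, -5)*(-1*(-12)) = 9*(-1*(-12)) = 9*12 = 108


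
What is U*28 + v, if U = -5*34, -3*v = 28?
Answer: -14308/3 ≈ -4769.3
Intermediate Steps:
v = -28/3 (v = -⅓*28 = -28/3 ≈ -9.3333)
U = -170
U*28 + v = -170*28 - 28/3 = -4760 - 28/3 = -14308/3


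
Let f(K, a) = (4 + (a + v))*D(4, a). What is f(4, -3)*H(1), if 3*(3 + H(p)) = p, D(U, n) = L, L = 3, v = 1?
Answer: -16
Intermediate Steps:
D(U, n) = 3
H(p) = -3 + p/3
f(K, a) = 15 + 3*a (f(K, a) = (4 + (a + 1))*3 = (4 + (1 + a))*3 = (5 + a)*3 = 15 + 3*a)
f(4, -3)*H(1) = (15 + 3*(-3))*(-3 + (⅓)*1) = (15 - 9)*(-3 + ⅓) = 6*(-8/3) = -16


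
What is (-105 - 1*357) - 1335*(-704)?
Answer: 939378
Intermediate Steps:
(-105 - 1*357) - 1335*(-704) = (-105 - 357) + 939840 = -462 + 939840 = 939378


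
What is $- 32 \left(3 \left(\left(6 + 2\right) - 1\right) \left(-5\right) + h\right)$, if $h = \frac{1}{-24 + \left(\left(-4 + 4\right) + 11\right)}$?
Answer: $\frac{43712}{13} \approx 3362.5$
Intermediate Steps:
$h = - \frac{1}{13}$ ($h = \frac{1}{-24 + \left(0 + 11\right)} = \frac{1}{-24 + 11} = \frac{1}{-13} = - \frac{1}{13} \approx -0.076923$)
$- 32 \left(3 \left(\left(6 + 2\right) - 1\right) \left(-5\right) + h\right) = - 32 \left(3 \left(\left(6 + 2\right) - 1\right) \left(-5\right) - \frac{1}{13}\right) = - 32 \left(3 \left(8 - 1\right) \left(-5\right) - \frac{1}{13}\right) = - 32 \left(3 \cdot 7 \left(-5\right) - \frac{1}{13}\right) = - 32 \left(21 \left(-5\right) - \frac{1}{13}\right) = - 32 \left(-105 - \frac{1}{13}\right) = \left(-32\right) \left(- \frac{1366}{13}\right) = \frac{43712}{13}$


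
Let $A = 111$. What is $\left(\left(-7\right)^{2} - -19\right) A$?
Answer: $7548$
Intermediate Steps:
$\left(\left(-7\right)^{2} - -19\right) A = \left(\left(-7\right)^{2} - -19\right) 111 = \left(49 + 19\right) 111 = 68 \cdot 111 = 7548$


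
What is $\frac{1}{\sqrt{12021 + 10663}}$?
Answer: $\frac{\sqrt{5671}}{11342} \approx 0.0066396$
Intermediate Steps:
$\frac{1}{\sqrt{12021 + 10663}} = \frac{1}{\sqrt{22684}} = \frac{1}{2 \sqrt{5671}} = \frac{\sqrt{5671}}{11342}$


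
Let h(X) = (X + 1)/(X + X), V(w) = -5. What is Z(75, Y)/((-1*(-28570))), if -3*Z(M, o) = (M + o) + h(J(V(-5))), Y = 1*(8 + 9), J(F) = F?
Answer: -77/71425 ≈ -0.0010781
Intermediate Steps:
Y = 17 (Y = 1*17 = 17)
h(X) = (1 + X)/(2*X) (h(X) = (1 + X)/((2*X)) = (1 + X)*(1/(2*X)) = (1 + X)/(2*X))
Z(M, o) = -2/15 - M/3 - o/3 (Z(M, o) = -((M + o) + (½)*(1 - 5)/(-5))/3 = -((M + o) + (½)*(-⅕)*(-4))/3 = -((M + o) + ⅖)/3 = -(⅖ + M + o)/3 = -2/15 - M/3 - o/3)
Z(75, Y)/((-1*(-28570))) = (-2/15 - ⅓*75 - ⅓*17)/((-1*(-28570))) = (-2/15 - 25 - 17/3)/28570 = -154/5*1/28570 = -77/71425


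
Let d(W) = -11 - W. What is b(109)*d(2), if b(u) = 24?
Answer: -312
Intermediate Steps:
b(109)*d(2) = 24*(-11 - 1*2) = 24*(-11 - 2) = 24*(-13) = -312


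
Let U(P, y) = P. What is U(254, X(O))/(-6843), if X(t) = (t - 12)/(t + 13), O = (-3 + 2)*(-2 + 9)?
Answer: -254/6843 ≈ -0.037118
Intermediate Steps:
O = -7 (O = -1*7 = -7)
X(t) = (-12 + t)/(13 + t)
U(254, X(O))/(-6843) = 254/(-6843) = 254*(-1/6843) = -254/6843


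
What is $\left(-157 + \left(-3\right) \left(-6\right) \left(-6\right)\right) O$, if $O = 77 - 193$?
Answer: $30740$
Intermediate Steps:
$O = -116$
$\left(-157 + \left(-3\right) \left(-6\right) \left(-6\right)\right) O = \left(-157 + \left(-3\right) \left(-6\right) \left(-6\right)\right) \left(-116\right) = \left(-157 + 18 \left(-6\right)\right) \left(-116\right) = \left(-157 - 108\right) \left(-116\right) = \left(-265\right) \left(-116\right) = 30740$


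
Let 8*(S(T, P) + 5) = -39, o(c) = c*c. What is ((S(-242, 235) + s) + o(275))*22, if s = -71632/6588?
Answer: 10957777853/6588 ≈ 1.6633e+6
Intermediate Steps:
o(c) = c**2
s = -17908/1647 (s = -71632*1/6588 = -17908/1647 ≈ -10.873)
S(T, P) = -79/8 (S(T, P) = -5 + (1/8)*(-39) = -5 - 39/8 = -79/8)
((S(-242, 235) + s) + o(275))*22 = ((-79/8 - 17908/1647) + 275**2)*22 = (-273377/13176 + 75625)*22 = (996161623/13176)*22 = 10957777853/6588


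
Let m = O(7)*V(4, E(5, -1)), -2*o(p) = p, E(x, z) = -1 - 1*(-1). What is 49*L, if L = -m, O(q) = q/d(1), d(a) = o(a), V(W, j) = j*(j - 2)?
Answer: 0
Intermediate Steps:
E(x, z) = 0 (E(x, z) = -1 + 1 = 0)
V(W, j) = j*(-2 + j)
o(p) = -p/2
d(a) = -a/2
O(q) = -2*q (O(q) = q/((-½*1)) = q/(-½) = q*(-2) = -2*q)
m = 0 (m = (-2*7)*(0*(-2 + 0)) = -0*(-2) = -14*0 = 0)
L = 0 (L = -1*0 = 0)
49*L = 49*0 = 0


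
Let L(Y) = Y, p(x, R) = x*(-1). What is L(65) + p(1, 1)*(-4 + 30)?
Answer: 39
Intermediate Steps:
p(x, R) = -x
L(65) + p(1, 1)*(-4 + 30) = 65 + (-1*1)*(-4 + 30) = 65 - 1*26 = 65 - 26 = 39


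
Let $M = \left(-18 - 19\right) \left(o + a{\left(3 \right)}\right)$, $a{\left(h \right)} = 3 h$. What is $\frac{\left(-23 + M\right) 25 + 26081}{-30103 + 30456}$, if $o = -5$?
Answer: $\frac{21806}{353} \approx 61.773$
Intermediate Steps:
$M = -148$ ($M = \left(-18 - 19\right) \left(-5 + 3 \cdot 3\right) = - 37 \left(-5 + 9\right) = \left(-37\right) 4 = -148$)
$\frac{\left(-23 + M\right) 25 + 26081}{-30103 + 30456} = \frac{\left(-23 - 148\right) 25 + 26081}{-30103 + 30456} = \frac{\left(-171\right) 25 + 26081}{353} = \left(-4275 + 26081\right) \frac{1}{353} = 21806 \cdot \frac{1}{353} = \frac{21806}{353}$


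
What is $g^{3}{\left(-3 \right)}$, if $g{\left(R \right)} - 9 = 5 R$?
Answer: $-216$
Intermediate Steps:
$g{\left(R \right)} = 9 + 5 R$
$g^{3}{\left(-3 \right)} = \left(9 + 5 \left(-3\right)\right)^{3} = \left(9 - 15\right)^{3} = \left(-6\right)^{3} = -216$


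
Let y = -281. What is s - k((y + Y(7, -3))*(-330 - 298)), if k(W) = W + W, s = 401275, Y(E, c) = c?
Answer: 44571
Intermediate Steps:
k(W) = 2*W
s - k((y + Y(7, -3))*(-330 - 298)) = 401275 - 2*(-281 - 3)*(-330 - 298) = 401275 - 2*(-284*(-628)) = 401275 - 2*178352 = 401275 - 1*356704 = 401275 - 356704 = 44571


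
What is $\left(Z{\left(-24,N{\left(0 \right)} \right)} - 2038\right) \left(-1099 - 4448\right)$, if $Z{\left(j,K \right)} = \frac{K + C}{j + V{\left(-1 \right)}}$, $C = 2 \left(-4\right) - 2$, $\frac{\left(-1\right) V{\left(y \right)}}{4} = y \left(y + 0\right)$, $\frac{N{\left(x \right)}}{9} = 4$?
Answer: $\frac{158339115}{14} \approx 1.131 \cdot 10^{7}$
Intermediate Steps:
$N{\left(x \right)} = 36$ ($N{\left(x \right)} = 9 \cdot 4 = 36$)
$V{\left(y \right)} = - 4 y^{2}$ ($V{\left(y \right)} = - 4 y \left(y + 0\right) = - 4 y y = - 4 y^{2}$)
$C = -10$ ($C = -8 - 2 = -10$)
$Z{\left(j,K \right)} = \frac{-10 + K}{-4 + j}$ ($Z{\left(j,K \right)} = \frac{K - 10}{j - 4 \left(-1\right)^{2}} = \frac{-10 + K}{j - 4} = \frac{-10 + K}{-4 + j}$)
$\left(Z{\left(-24,N{\left(0 \right)} \right)} - 2038\right) \left(-1099 - 4448\right) = \left(\frac{-10 + 36}{-4 - 24} - 2038\right) \left(-1099 - 4448\right) = \left(\frac{1}{-28} \cdot 26 - 2038\right) \left(-5547\right) = \left(\left(- \frac{1}{28}\right) 26 - 2038\right) \left(-5547\right) = \left(- \frac{13}{14} - 2038\right) \left(-5547\right) = \left(- \frac{28545}{14}\right) \left(-5547\right) = \frac{158339115}{14}$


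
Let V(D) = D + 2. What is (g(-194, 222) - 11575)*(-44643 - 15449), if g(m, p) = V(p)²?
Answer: -2319611292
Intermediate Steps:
V(D) = 2 + D
g(m, p) = (2 + p)²
(g(-194, 222) - 11575)*(-44643 - 15449) = ((2 + 222)² - 11575)*(-44643 - 15449) = (224² - 11575)*(-60092) = (50176 - 11575)*(-60092) = 38601*(-60092) = -2319611292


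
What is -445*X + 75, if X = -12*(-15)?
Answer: -80025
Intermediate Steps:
X = 180
-445*X + 75 = -445*180 + 75 = -80100 + 75 = -80025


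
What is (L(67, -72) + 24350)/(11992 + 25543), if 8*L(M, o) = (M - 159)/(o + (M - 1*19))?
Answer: 1168823/1801680 ≈ 0.64874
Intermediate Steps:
L(M, o) = (-159 + M)/(8*(-19 + M + o)) (L(M, o) = ((M - 159)/(o + (M - 1*19)))/8 = ((-159 + M)/(o + (M - 19)))/8 = ((-159 + M)/(o + (-19 + M)))/8 = ((-159 + M)/(-19 + M + o))/8 = (-159 + M)/(8*(-19 + M + o)))
(L(67, -72) + 24350)/(11992 + 25543) = ((-159 + 67)/(8*(-19 + 67 - 72)) + 24350)/(11992 + 25543) = ((1/8)*(-92)/(-24) + 24350)/37535 = ((1/8)*(-1/24)*(-92) + 24350)*(1/37535) = (23/48 + 24350)*(1/37535) = (1168823/48)*(1/37535) = 1168823/1801680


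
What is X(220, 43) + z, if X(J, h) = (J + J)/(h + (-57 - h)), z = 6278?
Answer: 357406/57 ≈ 6270.3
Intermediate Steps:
X(J, h) = -2*J/57 (X(J, h) = (2*J)/(-57) = (2*J)*(-1/57) = -2*J/57)
X(220, 43) + z = -2/57*220 + 6278 = -440/57 + 6278 = 357406/57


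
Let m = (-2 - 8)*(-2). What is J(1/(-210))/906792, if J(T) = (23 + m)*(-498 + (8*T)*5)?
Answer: -224933/9521316 ≈ -0.023624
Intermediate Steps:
m = 20 (m = -10*(-2) = 20)
J(T) = -21414 + 1720*T (J(T) = (23 + 20)*(-498 + (8*T)*5) = 43*(-498 + 40*T) = -21414 + 1720*T)
J(1/(-210))/906792 = (-21414 + 1720/(-210))/906792 = (-21414 + 1720*(-1/210))*(1/906792) = (-21414 - 172/21)*(1/906792) = -449866/21*1/906792 = -224933/9521316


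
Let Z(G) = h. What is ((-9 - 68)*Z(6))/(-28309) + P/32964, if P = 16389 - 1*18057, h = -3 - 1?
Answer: -4781027/77764823 ≈ -0.061481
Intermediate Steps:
h = -4
Z(G) = -4
P = -1668 (P = 16389 - 18057 = -1668)
((-9 - 68)*Z(6))/(-28309) + P/32964 = ((-9 - 68)*(-4))/(-28309) - 1668/32964 = -77*(-4)*(-1/28309) - 1668*1/32964 = 308*(-1/28309) - 139/2747 = -308/28309 - 139/2747 = -4781027/77764823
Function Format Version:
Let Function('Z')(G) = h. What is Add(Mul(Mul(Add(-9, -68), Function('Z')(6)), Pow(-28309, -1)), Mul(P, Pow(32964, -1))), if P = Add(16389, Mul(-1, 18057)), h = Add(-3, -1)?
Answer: Rational(-4781027, 77764823) ≈ -0.061481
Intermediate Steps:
h = -4
Function('Z')(G) = -4
P = -1668 (P = Add(16389, -18057) = -1668)
Add(Mul(Mul(Add(-9, -68), Function('Z')(6)), Pow(-28309, -1)), Mul(P, Pow(32964, -1))) = Add(Mul(Mul(Add(-9, -68), -4), Pow(-28309, -1)), Mul(-1668, Pow(32964, -1))) = Add(Mul(Mul(-77, -4), Rational(-1, 28309)), Mul(-1668, Rational(1, 32964))) = Add(Mul(308, Rational(-1, 28309)), Rational(-139, 2747)) = Add(Rational(-308, 28309), Rational(-139, 2747)) = Rational(-4781027, 77764823)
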